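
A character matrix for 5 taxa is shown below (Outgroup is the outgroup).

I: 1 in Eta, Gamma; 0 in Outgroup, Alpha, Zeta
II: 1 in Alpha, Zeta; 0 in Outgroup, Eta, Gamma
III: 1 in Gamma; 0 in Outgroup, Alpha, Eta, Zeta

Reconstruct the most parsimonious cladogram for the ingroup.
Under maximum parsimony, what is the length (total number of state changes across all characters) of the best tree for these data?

3

The outgroup has state '0' for every character, so '1' is the derived state throughout.
I: derived state '1' in Eta and Gamma only — synapomorphy for {Eta, Gamma}.
Only Alpha and Zeta show the derived state '1' for II, supporting them as a clade.
III: derived state '1' in Gamma only — an autapomorphy, so it tells us nothing about relationships among taxa.
Most parsimonious ingroup topology: ((Alpha,Zeta),(Eta,Gamma)).
Changes per character on this tree: I: 1; II: 1; III: 1.
Total = 3.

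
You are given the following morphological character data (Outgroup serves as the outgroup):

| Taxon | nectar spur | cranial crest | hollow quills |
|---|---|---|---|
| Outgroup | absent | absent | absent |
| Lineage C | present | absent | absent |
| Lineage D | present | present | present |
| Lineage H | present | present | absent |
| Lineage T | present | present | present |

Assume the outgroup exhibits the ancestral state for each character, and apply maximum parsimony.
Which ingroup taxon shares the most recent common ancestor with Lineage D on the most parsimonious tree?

The outgroup has state 'absent' for every character, so 'present' is the derived state throughout.
nectar spur (derived state 'present') is shared by all ingroup taxa — unites the whole ingroup.
Only Lineage D, Lineage H, and Lineage T show the derived state 'present' for cranial crest, supporting them as a clade.
hollow quills: derived state 'present' in Lineage D and Lineage T only — synapomorphy for {Lineage D, Lineage T}.
Most parsimonious ingroup topology: (Lineage C,((Lineage D,Lineage T),Lineage H)).
Lineage D and Lineage T form a cherry on this tree, so they are sister taxa.

Lineage T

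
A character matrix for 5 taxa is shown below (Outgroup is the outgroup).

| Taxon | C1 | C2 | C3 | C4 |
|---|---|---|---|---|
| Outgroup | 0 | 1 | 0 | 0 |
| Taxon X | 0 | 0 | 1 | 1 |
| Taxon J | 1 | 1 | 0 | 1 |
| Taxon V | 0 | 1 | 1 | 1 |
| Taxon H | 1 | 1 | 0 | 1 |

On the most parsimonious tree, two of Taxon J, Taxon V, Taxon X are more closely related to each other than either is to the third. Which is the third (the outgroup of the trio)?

Character polarity is set by the outgroup: the derived state is whichever differs from the outgroup's state, so for C2 the derived state is '0', and for the remaining characters it is '1'.
Only Taxon H and Taxon J show the derived state '1' for C1, supporting them as a clade.
C2: derived state '0' in Taxon X only — an autapomorphy, so it tells us nothing about relationships among taxa.
C3 (derived state '1') is shared by Taxon V and Taxon X — a synapomorphy uniting that clade.
C4 (derived state '1') is shared by all ingroup taxa — unites the whole ingroup.
Most parsimonious ingroup topology: ((Taxon X,Taxon V),(Taxon J,Taxon H)).
Taxon X and Taxon V share a more recent common ancestor with each other than either does with Taxon J, so Taxon J is the least closely related of the three.

Taxon J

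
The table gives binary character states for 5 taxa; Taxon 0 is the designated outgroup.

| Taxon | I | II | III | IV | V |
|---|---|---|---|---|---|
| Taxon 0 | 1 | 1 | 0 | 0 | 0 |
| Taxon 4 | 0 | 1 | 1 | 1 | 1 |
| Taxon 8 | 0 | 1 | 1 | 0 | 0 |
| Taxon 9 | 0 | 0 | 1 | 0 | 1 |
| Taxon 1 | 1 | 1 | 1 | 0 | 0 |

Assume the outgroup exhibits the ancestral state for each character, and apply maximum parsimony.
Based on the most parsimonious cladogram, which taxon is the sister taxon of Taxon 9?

Taxon 4

Character polarity is set by the outgroup: the derived state is whichever differs from the outgroup's state, so for I, II the derived state is '0', and for the remaining characters it is '1'.
I: derived state '0' in Taxon 4, Taxon 8, and Taxon 9 only — synapomorphy for {Taxon 4, Taxon 8, Taxon 9}.
II: derived state '0' in Taxon 9 only — an autapomorphy, so it tells us nothing about relationships among taxa.
III (derived state '1') is shared by all ingroup taxa — unites the whole ingroup.
IV (derived state '1') is unique to Taxon 4 (autapomorphy; uninformative for grouping).
V (derived state '1') is shared by Taxon 4 and Taxon 9 — a synapomorphy uniting that clade.
Most parsimonious ingroup topology: (((Taxon 4,Taxon 9),Taxon 8),Taxon 1).
Taxon 9 and Taxon 4 form a cherry on this tree, so they are sister taxa.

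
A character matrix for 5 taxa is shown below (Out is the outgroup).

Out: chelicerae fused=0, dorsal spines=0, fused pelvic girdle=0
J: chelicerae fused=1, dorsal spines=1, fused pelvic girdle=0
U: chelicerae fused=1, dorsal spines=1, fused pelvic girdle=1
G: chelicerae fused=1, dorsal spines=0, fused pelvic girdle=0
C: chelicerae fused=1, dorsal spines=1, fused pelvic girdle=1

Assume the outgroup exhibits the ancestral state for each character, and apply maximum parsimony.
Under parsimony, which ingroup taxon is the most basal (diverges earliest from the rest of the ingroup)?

G

The outgroup has state '0' for every character, so '1' is the derived state throughout.
chelicerae fused (derived state '1') is shared by all ingroup taxa — unites the whole ingroup.
Only C, J, and U show the derived state '1' for dorsal spines, supporting them as a clade.
fused pelvic girdle: derived state '1' in C and U only — synapomorphy for {C, U}.
Most parsimonious ingroup topology: ((J,(U,C)),G).
G is sister to the clade containing all other ingroup taxa, so it is the earliest-diverging (most basal) ingroup lineage.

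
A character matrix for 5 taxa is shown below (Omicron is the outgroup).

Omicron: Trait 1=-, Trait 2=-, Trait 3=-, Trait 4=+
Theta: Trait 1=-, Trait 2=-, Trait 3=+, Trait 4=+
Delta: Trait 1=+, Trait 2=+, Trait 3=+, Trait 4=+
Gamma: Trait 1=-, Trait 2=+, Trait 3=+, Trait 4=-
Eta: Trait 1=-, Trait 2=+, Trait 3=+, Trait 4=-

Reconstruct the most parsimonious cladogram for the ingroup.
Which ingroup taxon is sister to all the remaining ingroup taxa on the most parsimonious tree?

Theta

Character polarity is set by the outgroup: the derived state is whichever differs from the outgroup's state, so for Trait 4 the derived state is '-', and for the remaining characters it is '+'.
Trait 1: derived state '+' in Delta only — an autapomorphy, so it tells us nothing about relationships among taxa.
Trait 2 (derived state '+') is shared by Delta, Eta, and Gamma — a synapomorphy uniting that clade.
Trait 3 (derived state '+') is shared by all ingroup taxa — unites the whole ingroup.
Trait 4 (derived state '-') is shared by Eta and Gamma — a synapomorphy uniting that clade.
Most parsimonious ingroup topology: (Theta,(Delta,(Gamma,Eta))).
Theta is sister to the clade containing all other ingroup taxa, so it is the earliest-diverging (most basal) ingroup lineage.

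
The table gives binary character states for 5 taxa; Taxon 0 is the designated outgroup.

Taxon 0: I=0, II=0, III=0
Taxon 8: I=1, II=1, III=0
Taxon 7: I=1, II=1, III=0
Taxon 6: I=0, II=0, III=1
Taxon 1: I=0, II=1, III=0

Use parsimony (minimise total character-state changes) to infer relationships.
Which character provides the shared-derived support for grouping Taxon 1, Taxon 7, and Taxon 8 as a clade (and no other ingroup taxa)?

II

The outgroup has state '0' for every character, so '1' is the derived state throughout.
I: derived state '1' in Taxon 7 and Taxon 8 only — synapomorphy for {Taxon 7, Taxon 8}.
II (derived state '1') is shared by Taxon 1, Taxon 7, and Taxon 8 — a synapomorphy uniting that clade.
III (derived state '1') is unique to Taxon 6 (autapomorphy; uninformative for grouping).
Most parsimonious ingroup topology: (((Taxon 8,Taxon 7),Taxon 1),Taxon 6).
The clade {Taxon 1, Taxon 7, Taxon 8} is supported by II: its derived state '1' occurs in exactly those taxa and in no other taxon (including the outgroup).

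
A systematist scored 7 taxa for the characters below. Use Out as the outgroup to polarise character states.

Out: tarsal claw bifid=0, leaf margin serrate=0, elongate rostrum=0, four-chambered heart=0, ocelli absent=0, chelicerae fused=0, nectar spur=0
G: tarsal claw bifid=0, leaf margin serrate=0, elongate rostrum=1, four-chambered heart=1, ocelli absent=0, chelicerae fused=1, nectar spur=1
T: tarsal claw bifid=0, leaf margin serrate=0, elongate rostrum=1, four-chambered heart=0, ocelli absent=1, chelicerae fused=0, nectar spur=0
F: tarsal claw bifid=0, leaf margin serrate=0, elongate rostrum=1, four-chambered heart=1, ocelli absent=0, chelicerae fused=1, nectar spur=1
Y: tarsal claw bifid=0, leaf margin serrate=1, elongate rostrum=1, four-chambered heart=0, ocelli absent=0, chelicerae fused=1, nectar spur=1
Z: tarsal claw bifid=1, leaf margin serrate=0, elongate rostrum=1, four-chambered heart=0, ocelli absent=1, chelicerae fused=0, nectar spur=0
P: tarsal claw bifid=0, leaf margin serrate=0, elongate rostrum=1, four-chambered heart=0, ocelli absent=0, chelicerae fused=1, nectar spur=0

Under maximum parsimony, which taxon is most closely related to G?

F

The outgroup has state '0' for every character, so '1' is the derived state throughout.
tarsal claw bifid (derived state '1') is unique to Z (autapomorphy; uninformative for grouping).
leaf margin serrate: derived state '1' in Y only — an autapomorphy, so it tells us nothing about relationships among taxa.
elongate rostrum (derived state '1') is shared by all ingroup taxa — unites the whole ingroup.
four-chambered heart (derived state '1') is shared by F and G — a synapomorphy uniting that clade.
ocelli absent (derived state '1') is shared by T and Z — a synapomorphy uniting that clade.
chelicerae fused (derived state '1') is shared by F, G, P, and Y — a synapomorphy uniting that clade.
nectar spur (derived state '1') is shared by F, G, and Y — a synapomorphy uniting that clade.
Most parsimonious ingroup topology: ((((G,F),Y),P),(T,Z)).
G and F form a cherry on this tree, so they are sister taxa.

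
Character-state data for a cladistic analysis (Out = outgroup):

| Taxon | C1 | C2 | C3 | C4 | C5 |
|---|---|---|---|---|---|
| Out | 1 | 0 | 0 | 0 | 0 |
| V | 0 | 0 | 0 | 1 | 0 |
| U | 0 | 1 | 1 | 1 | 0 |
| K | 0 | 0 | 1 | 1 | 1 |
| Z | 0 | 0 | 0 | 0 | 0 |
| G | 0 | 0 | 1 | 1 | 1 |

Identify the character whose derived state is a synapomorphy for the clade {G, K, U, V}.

C4

Character polarity is set by the outgroup: the derived state is whichever differs from the outgroup's state, so for C1 the derived state is '0', and for the remaining characters it is '1'.
C1 (derived state '0') is shared by all ingroup taxa — unites the whole ingroup.
C2: derived state '1' in U only — an autapomorphy, so it tells us nothing about relationships among taxa.
C3 (derived state '1') is shared by G, K, and U — a synapomorphy uniting that clade.
C4 (derived state '1') is shared by G, K, U, and V — a synapomorphy uniting that clade.
C5: derived state '1' in G and K only — synapomorphy for {G, K}.
Most parsimonious ingroup topology: ((V,(U,(K,G))),Z).
The clade {G, K, U, V} is supported by C4: its derived state '1' occurs in exactly those taxa and in no other taxon (including the outgroup).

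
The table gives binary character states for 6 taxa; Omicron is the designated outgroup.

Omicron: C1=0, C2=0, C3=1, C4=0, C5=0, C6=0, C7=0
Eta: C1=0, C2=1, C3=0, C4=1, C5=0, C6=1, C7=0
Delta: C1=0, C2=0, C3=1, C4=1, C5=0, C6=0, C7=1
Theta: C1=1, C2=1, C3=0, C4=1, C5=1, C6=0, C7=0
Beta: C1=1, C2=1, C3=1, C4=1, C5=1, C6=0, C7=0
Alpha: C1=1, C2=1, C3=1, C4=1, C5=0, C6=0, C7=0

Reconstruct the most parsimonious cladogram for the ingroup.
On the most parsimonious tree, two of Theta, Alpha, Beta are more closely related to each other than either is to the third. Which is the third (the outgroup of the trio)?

Character polarity is set by the outgroup: the derived state is whichever differs from the outgroup's state, so for C3 the derived state is '0', and for the remaining characters it is '1'.
C1: derived state '1' in Alpha, Beta, and Theta only — synapomorphy for {Alpha, Beta, Theta}.
C2 (derived state '1') is shared by Alpha, Beta, Eta, and Theta — a synapomorphy uniting that clade.
C3 (state '0') occurs in Eta and Theta but conflicts with the nesting implied by the other characters — most parsimoniously interpreted as homoplasy.
C4 (derived state '1') is shared by all ingroup taxa — unites the whole ingroup.
C5 (derived state '1') is shared by Beta and Theta — a synapomorphy uniting that clade.
C6: derived state '1' in Eta only — an autapomorphy, so it tells us nothing about relationships among taxa.
C7: derived state '1' in Delta only — an autapomorphy, so it tells us nothing about relationships among taxa.
Most parsimonious ingroup topology: ((Eta,((Theta,Beta),Alpha)),Delta).
Theta and Beta share a more recent common ancestor with each other than either does with Alpha, so Alpha is the least closely related of the three.

Alpha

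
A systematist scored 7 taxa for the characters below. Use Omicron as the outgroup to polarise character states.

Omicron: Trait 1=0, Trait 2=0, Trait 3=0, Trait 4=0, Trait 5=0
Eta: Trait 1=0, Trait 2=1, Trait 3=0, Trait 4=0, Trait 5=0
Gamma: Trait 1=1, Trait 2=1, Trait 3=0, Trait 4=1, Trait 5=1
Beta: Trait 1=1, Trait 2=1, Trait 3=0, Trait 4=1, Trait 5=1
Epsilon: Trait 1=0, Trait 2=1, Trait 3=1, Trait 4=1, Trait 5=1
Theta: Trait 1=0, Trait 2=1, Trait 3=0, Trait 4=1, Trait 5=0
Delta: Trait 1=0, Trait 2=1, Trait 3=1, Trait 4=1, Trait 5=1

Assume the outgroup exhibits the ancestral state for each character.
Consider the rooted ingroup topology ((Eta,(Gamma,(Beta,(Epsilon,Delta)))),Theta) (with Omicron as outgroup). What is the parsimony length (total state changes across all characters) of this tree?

7

Map each character onto ((Eta,(Gamma,(Beta,(Epsilon,Delta)))),Theta) (rooted by Omicron) and count the minimum state changes it requires (Fitch parsimony):
Trait 1: 2; Trait 2: 1; Trait 3: 1; Trait 4: 2; Trait 5: 1.
Total tree length = 7.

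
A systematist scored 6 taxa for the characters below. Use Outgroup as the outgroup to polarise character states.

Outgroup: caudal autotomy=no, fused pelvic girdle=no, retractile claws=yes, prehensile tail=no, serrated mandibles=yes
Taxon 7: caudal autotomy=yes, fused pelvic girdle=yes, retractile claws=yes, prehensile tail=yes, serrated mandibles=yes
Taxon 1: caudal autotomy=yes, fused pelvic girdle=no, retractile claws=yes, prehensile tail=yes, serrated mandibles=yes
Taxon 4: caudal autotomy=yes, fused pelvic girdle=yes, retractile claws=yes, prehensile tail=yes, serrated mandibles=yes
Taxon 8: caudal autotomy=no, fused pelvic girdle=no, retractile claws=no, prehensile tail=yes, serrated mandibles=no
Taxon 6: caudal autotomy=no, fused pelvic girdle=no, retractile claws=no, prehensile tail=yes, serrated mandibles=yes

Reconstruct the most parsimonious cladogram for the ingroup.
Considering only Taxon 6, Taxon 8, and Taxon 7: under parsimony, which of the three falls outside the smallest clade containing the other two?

Character polarity is set by the outgroup: the derived state is whichever differs from the outgroup's state, so for retractile claws, serrated mandibles the derived state is 'no', and for the remaining characters it is 'yes'.
Only Taxon 1, Taxon 4, and Taxon 7 show the derived state 'yes' for caudal autotomy, supporting them as a clade.
fused pelvic girdle (derived state 'yes') is shared by Taxon 4 and Taxon 7 — a synapomorphy uniting that clade.
retractile claws: derived state 'no' in Taxon 6 and Taxon 8 only — synapomorphy for {Taxon 6, Taxon 8}.
prehensile tail (derived state 'yes') is shared by all ingroup taxa — unites the whole ingroup.
serrated mandibles: derived state 'no' in Taxon 8 only — an autapomorphy, so it tells us nothing about relationships among taxa.
Most parsimonious ingroup topology: (((Taxon 7,Taxon 4),Taxon 1),(Taxon 8,Taxon 6)).
Taxon 6 and Taxon 8 share a more recent common ancestor with each other than either does with Taxon 7, so Taxon 7 is the least closely related of the three.

Taxon 7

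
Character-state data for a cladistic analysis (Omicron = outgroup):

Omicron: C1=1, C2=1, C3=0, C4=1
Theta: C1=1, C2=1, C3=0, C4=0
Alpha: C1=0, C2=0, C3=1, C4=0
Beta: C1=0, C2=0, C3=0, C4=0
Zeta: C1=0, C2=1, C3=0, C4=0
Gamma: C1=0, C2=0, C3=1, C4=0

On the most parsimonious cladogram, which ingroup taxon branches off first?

Theta

Character polarity is set by the outgroup: the derived state is whichever differs from the outgroup's state, so for C1, C2, C4 the derived state is '0', and for the remaining characters it is '1'.
C1 (derived state '0') is shared by Alpha, Beta, Gamma, and Zeta — a synapomorphy uniting that clade.
Only Alpha, Beta, and Gamma show the derived state '0' for C2, supporting them as a clade.
Only Alpha and Gamma show the derived state '1' for C3, supporting them as a clade.
C4 (derived state '0') is shared by all ingroup taxa — unites the whole ingroup.
Most parsimonious ingroup topology: (Theta,(((Alpha,Gamma),Beta),Zeta)).
Theta is sister to the clade containing all other ingroup taxa, so it is the earliest-diverging (most basal) ingroup lineage.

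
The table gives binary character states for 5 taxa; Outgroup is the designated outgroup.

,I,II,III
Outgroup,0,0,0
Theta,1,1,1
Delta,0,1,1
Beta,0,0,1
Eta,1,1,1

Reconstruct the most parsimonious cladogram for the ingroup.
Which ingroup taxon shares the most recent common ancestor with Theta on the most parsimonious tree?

The outgroup has state '0' for every character, so '1' is the derived state throughout.
I: derived state '1' in Eta and Theta only — synapomorphy for {Eta, Theta}.
II: derived state '1' in Delta, Eta, and Theta only — synapomorphy for {Delta, Eta, Theta}.
III (derived state '1') is shared by all ingroup taxa — unites the whole ingroup.
Most parsimonious ingroup topology: (((Theta,Eta),Delta),Beta).
Theta and Eta form a cherry on this tree, so they are sister taxa.

Eta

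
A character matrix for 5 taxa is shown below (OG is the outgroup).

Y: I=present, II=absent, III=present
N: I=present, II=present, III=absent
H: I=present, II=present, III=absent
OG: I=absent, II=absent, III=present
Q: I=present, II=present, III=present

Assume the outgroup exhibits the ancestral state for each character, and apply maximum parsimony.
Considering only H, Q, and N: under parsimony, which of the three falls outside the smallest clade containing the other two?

Q

Character polarity is set by the outgroup: the derived state is whichever differs from the outgroup's state, so for III the derived state is 'absent', and for the remaining characters it is 'present'.
I (derived state 'present') is shared by all ingroup taxa — unites the whole ingroup.
Only H, N, and Q show the derived state 'present' for II, supporting them as a clade.
III: derived state 'absent' in H and N only — synapomorphy for {H, N}.
Most parsimonious ingroup topology: ((Q,(N,H)),Y).
H and N share a more recent common ancestor with each other than either does with Q, so Q is the least closely related of the three.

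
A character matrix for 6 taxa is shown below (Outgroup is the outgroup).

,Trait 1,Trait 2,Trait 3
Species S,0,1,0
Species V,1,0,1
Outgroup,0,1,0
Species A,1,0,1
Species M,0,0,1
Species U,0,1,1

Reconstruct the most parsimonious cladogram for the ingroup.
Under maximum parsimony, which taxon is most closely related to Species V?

Character polarity is set by the outgroup: the derived state is whichever differs from the outgroup's state, so for Trait 2 the derived state is '0', and for the remaining characters it is '1'.
Trait 1 (derived state '1') is shared by Species A and Species V — a synapomorphy uniting that clade.
Trait 2: derived state '0' in Species A, Species M, and Species V only — synapomorphy for {Species A, Species M, Species V}.
Only Species A, Species M, Species U, and Species V show the derived state '1' for Trait 3, supporting them as a clade.
Most parsimonious ingroup topology: ((((Species V,Species A),Species M),Species U),Species S).
Species V and Species A form a cherry on this tree, so they are sister taxa.

Species A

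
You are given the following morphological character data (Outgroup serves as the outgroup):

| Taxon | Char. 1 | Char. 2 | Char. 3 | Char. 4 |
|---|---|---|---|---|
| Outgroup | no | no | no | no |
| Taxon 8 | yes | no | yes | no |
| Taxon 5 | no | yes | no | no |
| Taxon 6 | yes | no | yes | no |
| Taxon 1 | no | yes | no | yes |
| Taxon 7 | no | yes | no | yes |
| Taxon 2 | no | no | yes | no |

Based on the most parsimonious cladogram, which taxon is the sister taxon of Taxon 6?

The outgroup has state 'no' for every character, so 'yes' is the derived state throughout.
Char. 1 (derived state 'yes') is shared by Taxon 6 and Taxon 8 — a synapomorphy uniting that clade.
Char. 2 (derived state 'yes') is shared by Taxon 1, Taxon 5, and Taxon 7 — a synapomorphy uniting that clade.
Only Taxon 2, Taxon 6, and Taxon 8 show the derived state 'yes' for Char. 3, supporting them as a clade.
Char. 4: derived state 'yes' in Taxon 1 and Taxon 7 only — synapomorphy for {Taxon 1, Taxon 7}.
Most parsimonious ingroup topology: (((Taxon 8,Taxon 6),Taxon 2),(Taxon 5,(Taxon 1,Taxon 7))).
Taxon 6 and Taxon 8 form a cherry on this tree, so they are sister taxa.

Taxon 8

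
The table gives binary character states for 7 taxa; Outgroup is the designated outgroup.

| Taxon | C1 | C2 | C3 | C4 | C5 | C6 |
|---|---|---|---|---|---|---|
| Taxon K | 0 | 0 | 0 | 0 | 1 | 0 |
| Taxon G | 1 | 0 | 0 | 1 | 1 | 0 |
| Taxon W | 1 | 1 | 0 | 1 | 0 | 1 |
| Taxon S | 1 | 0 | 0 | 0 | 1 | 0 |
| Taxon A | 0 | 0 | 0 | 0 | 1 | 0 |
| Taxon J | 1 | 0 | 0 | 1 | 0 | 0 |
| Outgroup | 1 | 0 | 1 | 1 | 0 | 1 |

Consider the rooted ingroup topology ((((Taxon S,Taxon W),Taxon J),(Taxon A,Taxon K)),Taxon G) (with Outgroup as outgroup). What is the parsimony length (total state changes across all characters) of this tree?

10

Map each character onto ((((Taxon S,Taxon W),Taxon J),(Taxon A,Taxon K)),Taxon G) (rooted by Outgroup) and count the minimum state changes it requires (Fitch parsimony):
C1: 1; C2: 1; C3: 1; C4: 2; C5: 3; C6: 2.
Total tree length = 10.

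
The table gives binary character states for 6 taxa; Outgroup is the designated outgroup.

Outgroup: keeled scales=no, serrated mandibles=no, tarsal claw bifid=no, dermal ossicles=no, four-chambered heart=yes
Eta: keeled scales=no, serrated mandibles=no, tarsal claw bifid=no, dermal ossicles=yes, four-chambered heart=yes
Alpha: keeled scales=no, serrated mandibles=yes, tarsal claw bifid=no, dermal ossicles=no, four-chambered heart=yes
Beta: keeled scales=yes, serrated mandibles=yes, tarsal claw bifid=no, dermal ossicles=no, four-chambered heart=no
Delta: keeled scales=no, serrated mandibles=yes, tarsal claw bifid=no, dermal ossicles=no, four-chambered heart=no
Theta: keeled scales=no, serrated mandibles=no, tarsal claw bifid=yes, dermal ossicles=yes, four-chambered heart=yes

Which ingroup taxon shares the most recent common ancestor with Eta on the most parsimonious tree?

Character polarity is set by the outgroup: the derived state is whichever differs from the outgroup's state, so for four-chambered heart the derived state is 'no', and for the remaining characters it is 'yes'.
keeled scales: derived state 'yes' in Beta only — an autapomorphy, so it tells us nothing about relationships among taxa.
serrated mandibles: derived state 'yes' in Alpha, Beta, and Delta only — synapomorphy for {Alpha, Beta, Delta}.
tarsal claw bifid: derived state 'yes' in Theta only — an autapomorphy, so it tells us nothing about relationships among taxa.
dermal ossicles: derived state 'yes' in Eta and Theta only — synapomorphy for {Eta, Theta}.
four-chambered heart: derived state 'no' in Beta and Delta only — synapomorphy for {Beta, Delta}.
Most parsimonious ingroup topology: ((Eta,Theta),(Alpha,(Beta,Delta))).
Eta and Theta form a cherry on this tree, so they are sister taxa.

Theta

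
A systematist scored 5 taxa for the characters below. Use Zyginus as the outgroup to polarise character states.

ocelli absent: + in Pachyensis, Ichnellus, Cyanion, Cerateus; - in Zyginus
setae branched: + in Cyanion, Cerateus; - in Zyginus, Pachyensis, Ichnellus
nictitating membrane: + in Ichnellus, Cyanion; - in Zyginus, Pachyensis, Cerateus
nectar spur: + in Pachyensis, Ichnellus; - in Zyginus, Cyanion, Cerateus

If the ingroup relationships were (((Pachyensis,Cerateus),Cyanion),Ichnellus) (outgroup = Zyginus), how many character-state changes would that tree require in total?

Map each character onto (((Pachyensis,Cerateus),Cyanion),Ichnellus) (rooted by Zyginus) and count the minimum state changes it requires (Fitch parsimony):
ocelli absent: 1; setae branched: 2; nictitating membrane: 2; nectar spur: 2.
Total tree length = 7.

7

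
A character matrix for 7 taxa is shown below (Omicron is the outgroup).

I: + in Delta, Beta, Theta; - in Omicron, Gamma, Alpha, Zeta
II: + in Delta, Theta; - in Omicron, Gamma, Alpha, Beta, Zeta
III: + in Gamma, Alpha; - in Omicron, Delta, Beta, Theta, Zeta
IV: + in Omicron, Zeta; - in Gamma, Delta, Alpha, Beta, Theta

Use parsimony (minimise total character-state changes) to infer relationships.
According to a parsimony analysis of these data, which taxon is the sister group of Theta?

Character polarity is set by the outgroup: the derived state is whichever differs from the outgroup's state, so for IV the derived state is '-', and for the remaining characters it is '+'.
Only Beta, Delta, and Theta show the derived state '+' for I, supporting them as a clade.
Only Delta and Theta show the derived state '+' for II, supporting them as a clade.
III (derived state '+') is shared by Alpha and Gamma — a synapomorphy uniting that clade.
IV: derived state '-' in Alpha, Beta, Delta, Gamma, and Theta only — synapomorphy for {Alpha, Beta, Delta, Gamma, Theta}.
Most parsimonious ingroup topology: (((Gamma,Alpha),((Delta,Theta),Beta)),Zeta).
Theta and Delta form a cherry on this tree, so they are sister taxa.

Delta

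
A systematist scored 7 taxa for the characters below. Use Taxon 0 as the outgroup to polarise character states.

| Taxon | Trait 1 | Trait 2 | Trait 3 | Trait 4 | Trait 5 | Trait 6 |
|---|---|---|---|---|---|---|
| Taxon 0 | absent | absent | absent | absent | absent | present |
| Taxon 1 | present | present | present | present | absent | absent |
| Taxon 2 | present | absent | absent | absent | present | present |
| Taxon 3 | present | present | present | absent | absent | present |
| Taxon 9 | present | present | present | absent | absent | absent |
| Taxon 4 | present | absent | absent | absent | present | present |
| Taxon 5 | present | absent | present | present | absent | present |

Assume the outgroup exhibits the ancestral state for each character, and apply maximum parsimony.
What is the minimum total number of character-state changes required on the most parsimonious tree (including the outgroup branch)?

7

Character polarity is set by the outgroup: the derived state is whichever differs from the outgroup's state, so for Trait 6 the derived state is 'absent', and for the remaining characters it is 'present'.
All ingroup taxa share the derived state 'present' for Trait 1; it defines the ingroup but does not resolve relationships within it.
Only Taxon 1, Taxon 3, and Taxon 9 show the derived state 'present' for Trait 2, supporting them as a clade.
Only Taxon 1, Taxon 3, Taxon 5, and Taxon 9 show the derived state 'present' for Trait 3, supporting them as a clade.
Trait 4 (state 'present') occurs in Taxon 1 and Taxon 5 but conflicts with the nesting implied by the other characters — most parsimoniously interpreted as homoplasy.
Trait 5 (derived state 'present') is shared by Taxon 2 and Taxon 4 — a synapomorphy uniting that clade.
Only Taxon 1 and Taxon 9 show the derived state 'absent' for Trait 6, supporting them as a clade.
Most parsimonious ingroup topology: ((((Taxon 1,Taxon 9),Taxon 3),Taxon 5),(Taxon 2,Taxon 4)).
Changes per character on this tree: Trait 1: 1; Trait 2: 1; Trait 3: 1; Trait 4: 2; Trait 5: 1; Trait 6: 1.
Total = 7.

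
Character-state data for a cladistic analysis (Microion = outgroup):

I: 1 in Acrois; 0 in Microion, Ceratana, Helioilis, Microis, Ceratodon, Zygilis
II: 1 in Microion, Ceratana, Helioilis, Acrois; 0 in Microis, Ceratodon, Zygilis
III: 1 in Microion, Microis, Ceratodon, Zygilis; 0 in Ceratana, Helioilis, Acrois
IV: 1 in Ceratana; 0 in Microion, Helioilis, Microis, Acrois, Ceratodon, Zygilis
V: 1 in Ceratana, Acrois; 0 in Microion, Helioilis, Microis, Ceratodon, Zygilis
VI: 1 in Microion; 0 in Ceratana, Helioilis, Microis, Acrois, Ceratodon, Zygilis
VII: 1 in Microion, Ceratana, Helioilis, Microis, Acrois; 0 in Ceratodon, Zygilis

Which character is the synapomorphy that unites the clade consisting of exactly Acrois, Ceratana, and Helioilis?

Character polarity is set by the outgroup: the derived state is whichever differs from the outgroup's state, so for II, III, VI, VII the derived state is '0', and for the remaining characters it is '1'.
I: derived state '1' in Acrois only — an autapomorphy, so it tells us nothing about relationships among taxa.
Only Ceratodon, Microis, and Zygilis show the derived state '0' for II, supporting them as a clade.
III: derived state '0' in Acrois, Ceratana, and Helioilis only — synapomorphy for {Acrois, Ceratana, Helioilis}.
IV (derived state '1') is unique to Ceratana (autapomorphy; uninformative for grouping).
V: derived state '1' in Acrois and Ceratana only — synapomorphy for {Acrois, Ceratana}.
VI (derived state '0') is shared by all ingroup taxa — unites the whole ingroup.
Only Ceratodon and Zygilis show the derived state '0' for VII, supporting them as a clade.
Most parsimonious ingroup topology: (((Ceratana,Acrois),Helioilis),(Microis,(Ceratodon,Zygilis))).
The clade {Acrois, Ceratana, Helioilis} is supported by III: its derived state '0' occurs in exactly those taxa and in no other taxon (including the outgroup).

III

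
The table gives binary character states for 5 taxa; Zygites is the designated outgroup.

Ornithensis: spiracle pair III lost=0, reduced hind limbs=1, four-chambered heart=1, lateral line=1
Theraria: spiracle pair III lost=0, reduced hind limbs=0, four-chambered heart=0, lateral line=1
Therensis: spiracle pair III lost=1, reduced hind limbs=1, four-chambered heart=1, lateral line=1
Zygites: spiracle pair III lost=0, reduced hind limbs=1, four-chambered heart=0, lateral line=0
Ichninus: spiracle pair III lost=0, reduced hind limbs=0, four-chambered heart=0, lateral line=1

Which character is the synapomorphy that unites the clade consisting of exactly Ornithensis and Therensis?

four-chambered heart

Character polarity is set by the outgroup: the derived state is whichever differs from the outgroup's state, so for reduced hind limbs the derived state is '0', and for the remaining characters it is '1'.
spiracle pair III lost (derived state '1') is unique to Therensis (autapomorphy; uninformative for grouping).
Only Ichninus and Theraria show the derived state '0' for reduced hind limbs, supporting them as a clade.
Only Ornithensis and Therensis show the derived state '1' for four-chambered heart, supporting them as a clade.
lateral line (derived state '1') is shared by all ingroup taxa — unites the whole ingroup.
Most parsimonious ingroup topology: ((Therensis,Ornithensis),(Ichninus,Theraria)).
The clade {Ornithensis, Therensis} is supported by four-chambered heart: its derived state '1' occurs in exactly those taxa and in no other taxon (including the outgroup).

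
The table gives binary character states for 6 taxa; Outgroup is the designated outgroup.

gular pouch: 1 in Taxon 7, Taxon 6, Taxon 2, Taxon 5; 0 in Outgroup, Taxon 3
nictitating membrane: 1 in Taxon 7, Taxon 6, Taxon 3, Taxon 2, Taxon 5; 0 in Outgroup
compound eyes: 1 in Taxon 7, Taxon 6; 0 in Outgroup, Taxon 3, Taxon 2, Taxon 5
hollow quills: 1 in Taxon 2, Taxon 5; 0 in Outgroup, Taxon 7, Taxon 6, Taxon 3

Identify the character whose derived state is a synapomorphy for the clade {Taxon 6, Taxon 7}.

The outgroup has state '0' for every character, so '1' is the derived state throughout.
Only Taxon 2, Taxon 5, Taxon 6, and Taxon 7 show the derived state '1' for gular pouch, supporting them as a clade.
All ingroup taxa share the derived state '1' for nictitating membrane; it defines the ingroup but does not resolve relationships within it.
compound eyes: derived state '1' in Taxon 6 and Taxon 7 only — synapomorphy for {Taxon 6, Taxon 7}.
hollow quills (derived state '1') is shared by Taxon 2 and Taxon 5 — a synapomorphy uniting that clade.
Most parsimonious ingroup topology: (((Taxon 7,Taxon 6),(Taxon 2,Taxon 5)),Taxon 3).
The clade {Taxon 6, Taxon 7} is supported by compound eyes: its derived state '1' occurs in exactly those taxa and in no other taxon (including the outgroup).

compound eyes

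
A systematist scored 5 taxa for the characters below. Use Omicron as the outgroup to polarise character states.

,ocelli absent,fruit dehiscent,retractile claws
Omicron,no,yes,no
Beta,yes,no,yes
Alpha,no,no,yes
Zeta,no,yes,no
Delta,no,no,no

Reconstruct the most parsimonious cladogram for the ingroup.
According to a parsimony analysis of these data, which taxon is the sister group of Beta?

Character polarity is set by the outgroup: the derived state is whichever differs from the outgroup's state, so for fruit dehiscent the derived state is 'no', and for the remaining characters it is 'yes'.
ocelli absent (derived state 'yes') is unique to Beta (autapomorphy; uninformative for grouping).
fruit dehiscent (derived state 'no') is shared by Alpha, Beta, and Delta — a synapomorphy uniting that clade.
retractile claws: derived state 'yes' in Alpha and Beta only — synapomorphy for {Alpha, Beta}.
Most parsimonious ingroup topology: (((Beta,Alpha),Delta),Zeta).
Beta and Alpha form a cherry on this tree, so they are sister taxa.

Alpha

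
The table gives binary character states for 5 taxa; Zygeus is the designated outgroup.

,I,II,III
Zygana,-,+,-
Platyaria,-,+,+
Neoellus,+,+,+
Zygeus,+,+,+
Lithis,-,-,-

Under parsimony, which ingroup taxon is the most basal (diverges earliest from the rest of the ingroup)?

Neoellus

The outgroup has state '+' for every character, so '-' is the derived state throughout.
I (derived state '-') is shared by Lithis, Platyaria, and Zygana — a synapomorphy uniting that clade.
II (derived state '-') is unique to Lithis (autapomorphy; uninformative for grouping).
III: derived state '-' in Lithis and Zygana only — synapomorphy for {Lithis, Zygana}.
Most parsimonious ingroup topology: (Neoellus,((Lithis,Zygana),Platyaria)).
Neoellus is sister to the clade containing all other ingroup taxa, so it is the earliest-diverging (most basal) ingroup lineage.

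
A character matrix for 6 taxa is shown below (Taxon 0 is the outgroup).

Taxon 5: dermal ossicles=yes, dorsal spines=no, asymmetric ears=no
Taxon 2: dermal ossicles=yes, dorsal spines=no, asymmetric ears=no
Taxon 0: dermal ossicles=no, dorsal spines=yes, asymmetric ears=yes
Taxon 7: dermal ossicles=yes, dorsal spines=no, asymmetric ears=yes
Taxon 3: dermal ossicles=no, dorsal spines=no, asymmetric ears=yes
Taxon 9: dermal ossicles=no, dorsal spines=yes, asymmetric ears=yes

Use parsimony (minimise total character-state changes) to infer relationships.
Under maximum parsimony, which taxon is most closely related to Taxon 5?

Character polarity is set by the outgroup: the derived state is whichever differs from the outgroup's state, so for dorsal spines, asymmetric ears the derived state is 'no', and for the remaining characters it is 'yes'.
Only Taxon 2, Taxon 5, and Taxon 7 show the derived state 'yes' for dermal ossicles, supporting them as a clade.
dorsal spines: derived state 'no' in Taxon 2, Taxon 3, Taxon 5, and Taxon 7 only — synapomorphy for {Taxon 2, Taxon 3, Taxon 5, Taxon 7}.
asymmetric ears (derived state 'no') is shared by Taxon 2 and Taxon 5 — a synapomorphy uniting that clade.
Most parsimonious ingroup topology: ((Taxon 3,((Taxon 5,Taxon 2),Taxon 7)),Taxon 9).
Taxon 5 and Taxon 2 form a cherry on this tree, so they are sister taxa.

Taxon 2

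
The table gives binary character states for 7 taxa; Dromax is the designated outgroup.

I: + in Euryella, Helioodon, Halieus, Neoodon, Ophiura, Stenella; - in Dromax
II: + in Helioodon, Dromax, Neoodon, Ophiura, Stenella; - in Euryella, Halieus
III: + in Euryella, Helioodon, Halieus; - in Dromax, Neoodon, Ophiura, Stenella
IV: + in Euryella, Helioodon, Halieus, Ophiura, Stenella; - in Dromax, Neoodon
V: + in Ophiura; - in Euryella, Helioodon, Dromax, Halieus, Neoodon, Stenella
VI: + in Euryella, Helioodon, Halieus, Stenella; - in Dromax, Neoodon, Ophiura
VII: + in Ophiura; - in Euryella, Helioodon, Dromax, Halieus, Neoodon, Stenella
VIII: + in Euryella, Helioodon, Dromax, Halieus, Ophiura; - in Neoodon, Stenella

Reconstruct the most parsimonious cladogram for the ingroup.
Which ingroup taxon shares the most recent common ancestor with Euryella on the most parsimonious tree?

Character polarity is set by the outgroup: the derived state is whichever differs from the outgroup's state, so for II, VIII the derived state is '-', and for the remaining characters it is '+'.
I (derived state '+') is shared by all ingroup taxa — unites the whole ingroup.
Only Euryella and Halieus show the derived state '-' for II, supporting them as a clade.
III (derived state '+') is shared by Euryella, Halieus, and Helioodon — a synapomorphy uniting that clade.
IV: derived state '+' in Euryella, Halieus, Helioodon, Ophiura, and Stenella only — synapomorphy for {Euryella, Halieus, Helioodon, Ophiura, Stenella}.
V: derived state '+' in Ophiura only — an autapomorphy, so it tells us nothing about relationships among taxa.
Only Euryella, Halieus, Helioodon, and Stenella show the derived state '+' for VI, supporting them as a clade.
VII: derived state '+' in Ophiura only — an autapomorphy, so it tells us nothing about relationships among taxa.
VIII (state '-') occurs in Neoodon and Stenella but conflicts with the nesting implied by the other characters — most parsimoniously interpreted as homoplasy.
Most parsimonious ingroup topology: ((((Helioodon,(Euryella,Halieus)),Stenella),Ophiura),Neoodon).
Euryella and Halieus form a cherry on this tree, so they are sister taxa.

Halieus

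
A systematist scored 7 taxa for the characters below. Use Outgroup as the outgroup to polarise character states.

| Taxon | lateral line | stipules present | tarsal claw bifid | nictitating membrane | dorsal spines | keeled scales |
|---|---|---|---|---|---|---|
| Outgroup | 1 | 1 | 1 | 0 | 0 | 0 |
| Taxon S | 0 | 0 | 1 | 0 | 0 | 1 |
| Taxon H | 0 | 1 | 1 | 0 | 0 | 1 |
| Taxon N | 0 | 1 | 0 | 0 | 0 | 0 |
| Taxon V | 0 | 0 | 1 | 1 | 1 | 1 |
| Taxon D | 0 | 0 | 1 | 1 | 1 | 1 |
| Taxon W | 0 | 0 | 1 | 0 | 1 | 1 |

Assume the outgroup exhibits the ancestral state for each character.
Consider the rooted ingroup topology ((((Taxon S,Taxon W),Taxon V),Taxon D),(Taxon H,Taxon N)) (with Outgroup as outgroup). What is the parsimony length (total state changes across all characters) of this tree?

9

Map each character onto ((((Taxon S,Taxon W),Taxon V),Taxon D),(Taxon H,Taxon N)) (rooted by Outgroup) and count the minimum state changes it requires (Fitch parsimony):
lateral line: 1; stipules present: 1; tarsal claw bifid: 1; nictitating membrane: 2; dorsal spines: 2; keeled scales: 2.
Total tree length = 9.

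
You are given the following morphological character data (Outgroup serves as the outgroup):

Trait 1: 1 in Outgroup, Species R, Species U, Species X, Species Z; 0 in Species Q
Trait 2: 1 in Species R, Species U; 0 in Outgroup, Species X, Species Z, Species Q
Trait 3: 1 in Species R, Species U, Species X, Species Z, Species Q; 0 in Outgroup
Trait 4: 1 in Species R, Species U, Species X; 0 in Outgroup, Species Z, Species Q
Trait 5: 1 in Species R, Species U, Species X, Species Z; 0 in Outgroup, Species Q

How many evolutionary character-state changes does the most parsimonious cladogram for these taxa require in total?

5

Character polarity is set by the outgroup: the derived state is whichever differs from the outgroup's state, so for Trait 1 the derived state is '0', and for the remaining characters it is '1'.
Trait 1 (derived state '0') is unique to Species Q (autapomorphy; uninformative for grouping).
Trait 2 (derived state '1') is shared by Species R and Species U — a synapomorphy uniting that clade.
Trait 3 (derived state '1') is shared by all ingroup taxa — unites the whole ingroup.
Trait 4: derived state '1' in Species R, Species U, and Species X only — synapomorphy for {Species R, Species U, Species X}.
Only Species R, Species U, Species X, and Species Z show the derived state '1' for Trait 5, supporting them as a clade.
Most parsimonious ingroup topology: ((((Species R,Species U),Species X),Species Z),Species Q).
Changes per character on this tree: Trait 1: 1; Trait 2: 1; Trait 3: 1; Trait 4: 1; Trait 5: 1.
Total = 5.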